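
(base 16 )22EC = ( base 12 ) 5210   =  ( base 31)99c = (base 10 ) 8940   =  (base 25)E7F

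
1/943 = 1/943 = 0.00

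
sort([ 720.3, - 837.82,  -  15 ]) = [ - 837.82, - 15,720.3 ] 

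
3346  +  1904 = 5250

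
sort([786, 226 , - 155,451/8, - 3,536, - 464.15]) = [ - 464.15, - 155, -3,451/8, 226,536,786 ] 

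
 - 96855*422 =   -  40872810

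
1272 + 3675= 4947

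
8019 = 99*81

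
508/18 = 28 + 2/9 = 28.22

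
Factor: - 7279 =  - 29^1*251^1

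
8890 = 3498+5392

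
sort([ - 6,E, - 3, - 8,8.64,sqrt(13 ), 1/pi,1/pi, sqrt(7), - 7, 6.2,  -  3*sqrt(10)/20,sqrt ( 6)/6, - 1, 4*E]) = [-8, - 7, - 6, - 3, - 1, - 3*sqrt(10)/20, 1/pi,1/pi, sqrt (6 )/6,sqrt( 7),E,sqrt(13), 6.2,8.64, 4*E]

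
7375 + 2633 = 10008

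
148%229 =148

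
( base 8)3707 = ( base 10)1991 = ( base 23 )3hd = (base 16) 7C7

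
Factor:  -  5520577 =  - 5520577^1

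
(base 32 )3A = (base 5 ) 411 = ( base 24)4a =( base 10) 106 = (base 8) 152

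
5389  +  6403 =11792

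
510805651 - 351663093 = 159142558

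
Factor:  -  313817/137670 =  - 2^ ( - 1)*3^(  -  1)* 5^( - 1 )*7^1*13^( - 1)*127^1 = - 889/390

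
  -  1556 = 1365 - 2921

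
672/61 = 672/61 = 11.02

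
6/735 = 2/245  =  0.01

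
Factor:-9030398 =-2^1*13^1*23^1*15101^1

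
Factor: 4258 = 2^1*2129^1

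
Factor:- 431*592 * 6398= - 2^5 * 7^1* 37^1*431^1 * 457^1 =- 1632462496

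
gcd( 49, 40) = 1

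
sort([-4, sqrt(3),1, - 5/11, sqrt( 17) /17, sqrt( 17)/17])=[ - 4, - 5/11,sqrt( 17)/17, sqrt( 17)/17, 1, sqrt( 3)] 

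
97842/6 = 16307 = 16307.00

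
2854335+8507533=11361868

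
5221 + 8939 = 14160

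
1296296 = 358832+937464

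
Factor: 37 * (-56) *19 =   -  2^3*7^1 * 19^1*37^1 = - 39368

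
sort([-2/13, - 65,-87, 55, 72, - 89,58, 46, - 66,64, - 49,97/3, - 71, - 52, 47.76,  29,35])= [-89,  -  87, - 71, - 66, - 65, - 52, - 49,-2/13,29, 97/3, 35, 46, 47.76 , 55, 58,64, 72]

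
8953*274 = 2453122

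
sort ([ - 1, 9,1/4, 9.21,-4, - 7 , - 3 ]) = [ - 7, - 4 , - 3,-1,1/4,9, 9.21 ]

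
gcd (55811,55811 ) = 55811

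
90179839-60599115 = 29580724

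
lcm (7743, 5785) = 503295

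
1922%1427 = 495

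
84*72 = 6048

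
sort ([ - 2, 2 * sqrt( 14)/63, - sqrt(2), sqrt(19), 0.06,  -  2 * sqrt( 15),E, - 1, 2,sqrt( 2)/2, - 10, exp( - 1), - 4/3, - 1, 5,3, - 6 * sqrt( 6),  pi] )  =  [ - 6*sqrt( 6),-10,-2*sqrt(15), - 2, - sqrt(2), - 4/3 ,-1, - 1,0.06, 2* sqrt(14) /63, exp( - 1), sqrt( 2)/2, 2 , E,  3, pi, sqrt( 19), 5 ] 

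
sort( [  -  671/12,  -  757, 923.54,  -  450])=[-757, -450, - 671/12,923.54]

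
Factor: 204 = 2^2*3^1*17^1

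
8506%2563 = 817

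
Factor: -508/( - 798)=2^1  *3^( - 1)*7^(-1)* 19^( - 1)*127^1 = 254/399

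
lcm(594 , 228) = 22572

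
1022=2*511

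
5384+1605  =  6989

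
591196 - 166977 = 424219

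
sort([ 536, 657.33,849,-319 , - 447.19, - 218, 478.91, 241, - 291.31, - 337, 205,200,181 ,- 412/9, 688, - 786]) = [ - 786,  -  447.19, - 337, - 319, - 291.31,-218, - 412/9, 181,200, 205, 241,478.91, 536, 657.33, 688,849]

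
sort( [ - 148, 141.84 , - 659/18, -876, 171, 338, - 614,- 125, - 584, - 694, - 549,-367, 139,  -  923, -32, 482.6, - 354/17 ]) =[ - 923, - 876, - 694, - 614,  -  584, - 549 , - 367, - 148, - 125, - 659/18, - 32, - 354/17,139, 141.84,171, 338, 482.6 ] 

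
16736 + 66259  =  82995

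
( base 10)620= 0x26c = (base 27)MQ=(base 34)I8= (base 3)211222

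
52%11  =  8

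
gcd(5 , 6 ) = 1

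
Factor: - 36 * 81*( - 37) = 107892 = 2^2*3^6* 37^1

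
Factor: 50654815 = 5^1*17^1 *595939^1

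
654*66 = 43164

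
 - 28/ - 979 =28/979= 0.03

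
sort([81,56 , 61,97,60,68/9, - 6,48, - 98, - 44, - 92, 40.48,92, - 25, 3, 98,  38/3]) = [ - 98, - 92, - 44, - 25, - 6,3,  68/9, 38/3,40.48 , 48,56,60, 61,81, 92,97,98]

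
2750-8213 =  - 5463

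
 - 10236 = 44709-54945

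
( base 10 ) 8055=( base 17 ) 1AEE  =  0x1f77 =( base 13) 3888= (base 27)b19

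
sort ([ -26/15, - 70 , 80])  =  [ -70 , - 26/15, 80]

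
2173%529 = 57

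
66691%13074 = 1321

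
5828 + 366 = 6194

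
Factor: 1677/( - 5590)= - 2^( - 1 )*3^1*5^( - 1 ) = - 3/10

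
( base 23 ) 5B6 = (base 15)cd9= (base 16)b58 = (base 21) 6c6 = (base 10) 2904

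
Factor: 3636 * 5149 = 18721764  =  2^2*3^2*19^1*101^1* 271^1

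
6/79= 6/79 =0.08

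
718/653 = 718/653  =  1.10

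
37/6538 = 37/6538 = 0.01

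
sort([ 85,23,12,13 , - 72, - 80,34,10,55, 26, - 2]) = [ - 80, - 72, - 2, 10, 12, 13, 23,26,34, 55,85 ]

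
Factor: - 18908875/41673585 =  - 3^( - 1)*5^2 * 199^( - 1 )*607^( - 1)*6577^1  =  - 164425/362379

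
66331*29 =1923599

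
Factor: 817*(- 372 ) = -2^2 * 3^1*19^1*31^1* 43^1 = - 303924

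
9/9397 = 9/9397 = 0.00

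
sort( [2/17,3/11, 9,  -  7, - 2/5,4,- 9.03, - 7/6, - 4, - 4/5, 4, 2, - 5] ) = [ - 9.03, - 7, - 5, - 4, - 7/6, - 4/5, - 2/5, 2/17,  3/11,2, 4, 4, 9 ]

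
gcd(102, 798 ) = 6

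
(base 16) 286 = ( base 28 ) N2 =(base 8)1206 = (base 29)M8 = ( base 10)646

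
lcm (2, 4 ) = 4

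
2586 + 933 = 3519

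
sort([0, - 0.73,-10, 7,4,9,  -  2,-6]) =[ - 10,-6, - 2,  -  0.73, 0,4, 7, 9]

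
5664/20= 283 + 1/5 = 283.20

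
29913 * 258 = 7717554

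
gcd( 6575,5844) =1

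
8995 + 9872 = 18867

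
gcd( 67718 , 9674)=9674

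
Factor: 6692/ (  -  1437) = - 2^2 *3^( - 1 )*7^1*239^1*479^(-1)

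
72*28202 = 2030544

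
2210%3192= 2210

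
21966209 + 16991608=38957817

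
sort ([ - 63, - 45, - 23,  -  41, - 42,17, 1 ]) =[ - 63, - 45,  -  42, - 41, - 23,1,17 ] 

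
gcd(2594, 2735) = 1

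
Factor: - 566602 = -2^1*29^1*9769^1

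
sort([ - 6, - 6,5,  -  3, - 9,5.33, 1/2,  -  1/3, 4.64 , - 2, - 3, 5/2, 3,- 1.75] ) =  [ - 9, - 6, - 6,  -  3,  -  3, - 2, -1.75, - 1/3,1/2,5/2,3,4.64, 5,5.33 ]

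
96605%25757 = 19334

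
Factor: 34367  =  34367^1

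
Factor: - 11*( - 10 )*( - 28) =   -  3080 = - 2^3*5^1* 7^1*11^1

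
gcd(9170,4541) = 1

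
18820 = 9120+9700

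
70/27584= 35/13792= 0.00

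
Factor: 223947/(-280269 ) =- 11^( - 1)*19^ ( - 1)*167^1 = - 167/209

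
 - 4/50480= - 1 + 12619/12620  =  - 0.00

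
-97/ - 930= 97/930 = 0.10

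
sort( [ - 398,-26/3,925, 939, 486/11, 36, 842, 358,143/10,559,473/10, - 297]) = [-398, - 297 , - 26/3,143/10,  36, 486/11,473/10,358,559 , 842, 925, 939 ]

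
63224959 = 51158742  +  12066217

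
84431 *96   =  8105376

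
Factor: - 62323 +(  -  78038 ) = - 3^1 *13^1* 59^1 * 61^1 = -140361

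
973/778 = 1 + 195/778 = 1.25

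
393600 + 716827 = 1110427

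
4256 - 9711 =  - 5455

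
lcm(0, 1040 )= 0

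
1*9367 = 9367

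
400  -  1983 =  - 1583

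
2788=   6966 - 4178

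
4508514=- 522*( - 8637 ) 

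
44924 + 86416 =131340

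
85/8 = 10+5/8 = 10.62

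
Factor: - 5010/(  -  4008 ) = 5/4  =  2^( - 2 )*5^1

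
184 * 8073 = 1485432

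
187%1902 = 187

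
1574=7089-5515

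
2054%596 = 266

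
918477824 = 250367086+668110738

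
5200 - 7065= - 1865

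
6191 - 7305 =-1114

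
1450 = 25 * 58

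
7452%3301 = 850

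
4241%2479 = 1762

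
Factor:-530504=  -  2^3*13^1*5101^1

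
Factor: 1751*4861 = 17^1*103^1*4861^1 = 8511611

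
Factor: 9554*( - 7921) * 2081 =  - 2^1*17^1 * 89^2 * 281^1*2081^1  =  -157484323954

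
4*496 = 1984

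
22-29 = -7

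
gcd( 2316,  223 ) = 1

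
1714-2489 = - 775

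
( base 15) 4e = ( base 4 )1022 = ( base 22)38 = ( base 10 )74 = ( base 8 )112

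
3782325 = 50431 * 75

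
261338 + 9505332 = 9766670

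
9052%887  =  182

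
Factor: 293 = 293^1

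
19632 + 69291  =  88923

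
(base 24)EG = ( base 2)101100000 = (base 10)352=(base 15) 187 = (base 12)254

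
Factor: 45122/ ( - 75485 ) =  - 2^1*5^(  -  1)*7^1*11^1*31^(-1)*293^1*487^( - 1 ) 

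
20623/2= 20623/2 = 10311.50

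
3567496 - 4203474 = -635978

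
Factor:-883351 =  - 7^1*53^1  *2381^1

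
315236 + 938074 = 1253310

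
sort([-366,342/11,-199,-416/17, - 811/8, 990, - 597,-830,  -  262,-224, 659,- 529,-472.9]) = [-830,-597, - 529 , - 472.9,-366,-262,-224, - 199,-811/8,  -  416/17,342/11,659, 990]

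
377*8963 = 3379051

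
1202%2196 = 1202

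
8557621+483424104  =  491981725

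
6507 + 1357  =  7864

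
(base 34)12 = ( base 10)36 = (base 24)1c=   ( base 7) 51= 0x24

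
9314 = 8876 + 438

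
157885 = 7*22555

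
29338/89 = 29338/89 =329.64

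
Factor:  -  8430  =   - 2^1*3^1*5^1*281^1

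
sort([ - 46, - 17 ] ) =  [ - 46, - 17] 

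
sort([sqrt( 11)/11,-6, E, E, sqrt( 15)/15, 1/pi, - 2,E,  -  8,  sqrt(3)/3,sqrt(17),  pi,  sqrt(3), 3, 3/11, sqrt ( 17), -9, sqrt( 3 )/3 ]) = [ - 9 , - 8, - 6  , - 2, sqrt( 15) /15, 3/11,sqrt( 11 ) /11, 1/pi,sqrt(3)/3, sqrt(3)/3, sqrt (3), E, E, E, 3, pi,sqrt( 17), sqrt( 17) ] 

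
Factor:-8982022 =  - 2^1 * 7^1*19^1*33767^1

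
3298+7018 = 10316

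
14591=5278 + 9313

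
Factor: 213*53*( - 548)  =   - 6186372=-  2^2*3^1*53^1  *  71^1*137^1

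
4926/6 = 821= 821.00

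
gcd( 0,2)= 2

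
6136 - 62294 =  - 56158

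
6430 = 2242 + 4188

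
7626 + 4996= 12622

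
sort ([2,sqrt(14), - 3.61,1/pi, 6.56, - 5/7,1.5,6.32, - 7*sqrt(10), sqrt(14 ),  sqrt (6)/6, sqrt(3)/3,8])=[ - 7*sqrt(10), - 3.61,-5/7,1/pi, sqrt( 6)/6,sqrt( 3)/3,1.5,2,  sqrt( 14) , sqrt(14 ),6.32, 6.56, 8] 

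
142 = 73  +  69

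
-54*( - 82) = 4428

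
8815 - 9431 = -616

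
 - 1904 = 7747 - 9651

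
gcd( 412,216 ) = 4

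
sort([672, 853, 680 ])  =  [ 672,680,853 ]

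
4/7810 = 2/3905 =0.00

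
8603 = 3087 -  - 5516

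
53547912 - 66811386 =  - 13263474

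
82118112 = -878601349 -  - 960719461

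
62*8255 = 511810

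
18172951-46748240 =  - 28575289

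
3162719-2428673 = 734046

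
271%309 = 271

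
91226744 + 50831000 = 142057744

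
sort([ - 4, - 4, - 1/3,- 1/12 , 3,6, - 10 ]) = [ - 10, - 4, - 4, - 1/3,- 1/12, 3,6 ] 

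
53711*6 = 322266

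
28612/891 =28612/891 =32.11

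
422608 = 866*488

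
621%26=23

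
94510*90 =8505900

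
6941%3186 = 569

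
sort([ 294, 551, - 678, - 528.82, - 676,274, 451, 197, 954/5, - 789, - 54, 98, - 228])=[ - 789,-678, - 676, - 528.82, - 228, - 54,98, 954/5,197, 274,294, 451,551 ] 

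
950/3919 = 950/3919 = 0.24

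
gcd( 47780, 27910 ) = 10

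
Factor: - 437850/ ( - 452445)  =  30/31 = 2^1*3^1*5^1*31^(- 1 )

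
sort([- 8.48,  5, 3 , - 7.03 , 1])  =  [-8.48, - 7.03,1, 3,5]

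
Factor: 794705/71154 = 2^( - 1)*3^ ( - 2)*5^1 * 59^( - 1 )*67^( - 1)*158941^1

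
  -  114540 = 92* (- 1245 )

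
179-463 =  - 284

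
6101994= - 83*( - 73518)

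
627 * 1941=1217007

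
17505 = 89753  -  72248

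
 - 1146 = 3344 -4490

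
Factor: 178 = 2^1*89^1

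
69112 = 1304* 53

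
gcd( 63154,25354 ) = 14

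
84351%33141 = 18069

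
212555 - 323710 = - 111155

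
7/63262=7/63262 = 0.00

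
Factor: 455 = 5^1*7^1*13^1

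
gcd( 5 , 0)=5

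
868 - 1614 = -746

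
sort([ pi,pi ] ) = [pi,pi ]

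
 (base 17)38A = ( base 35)SX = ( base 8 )1765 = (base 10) 1013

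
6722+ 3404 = 10126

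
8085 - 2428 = 5657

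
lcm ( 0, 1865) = 0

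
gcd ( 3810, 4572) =762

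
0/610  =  0 =0.00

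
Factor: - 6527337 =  - 3^1*17^1*131^1 *977^1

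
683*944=644752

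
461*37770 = 17411970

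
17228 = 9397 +7831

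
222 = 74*3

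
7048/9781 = 7048/9781 = 0.72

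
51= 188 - 137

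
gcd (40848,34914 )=138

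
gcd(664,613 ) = 1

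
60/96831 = 20/32277 = 0.00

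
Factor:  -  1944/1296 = - 3/2 = -2^ (-1)*3^1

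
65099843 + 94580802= 159680645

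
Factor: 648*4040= 2^6*3^4*5^1 *101^1 = 2617920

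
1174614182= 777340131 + 397274051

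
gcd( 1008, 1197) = 63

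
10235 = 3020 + 7215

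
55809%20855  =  14099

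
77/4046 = 11/578 = 0.02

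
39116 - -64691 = 103807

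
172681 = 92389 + 80292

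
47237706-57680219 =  - 10442513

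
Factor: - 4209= - 3^1*23^1 * 61^1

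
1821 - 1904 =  -83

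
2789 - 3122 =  - 333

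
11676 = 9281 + 2395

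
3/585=1/195 = 0.01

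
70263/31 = 70263/31 = 2266.55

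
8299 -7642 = 657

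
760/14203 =760/14203 = 0.05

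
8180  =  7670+510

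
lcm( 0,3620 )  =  0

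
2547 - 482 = 2065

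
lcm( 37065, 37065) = 37065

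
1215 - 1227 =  - 12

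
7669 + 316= 7985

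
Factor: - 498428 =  - 2^2*7^2*2543^1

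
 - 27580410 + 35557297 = 7976887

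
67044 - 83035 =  - 15991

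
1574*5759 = 9064666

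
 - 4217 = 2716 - 6933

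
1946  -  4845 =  - 2899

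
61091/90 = 678 + 71/90 = 678.79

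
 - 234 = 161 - 395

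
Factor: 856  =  2^3 * 107^1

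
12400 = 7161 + 5239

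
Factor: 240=2^4*3^1 * 5^1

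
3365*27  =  90855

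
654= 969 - 315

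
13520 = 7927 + 5593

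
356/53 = 356/53 = 6.72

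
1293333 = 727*1779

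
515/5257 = 515/5257 = 0.10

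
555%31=28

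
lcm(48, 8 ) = 48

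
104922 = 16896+88026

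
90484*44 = 3981296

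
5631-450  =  5181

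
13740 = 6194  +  7546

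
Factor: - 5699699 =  - 23^1*247813^1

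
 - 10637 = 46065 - 56702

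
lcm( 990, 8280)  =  91080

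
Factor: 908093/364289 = 383^1*2371^1 * 364289^( - 1 ) 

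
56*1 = 56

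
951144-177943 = 773201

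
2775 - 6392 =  - 3617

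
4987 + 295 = 5282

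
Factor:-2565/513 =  - 5^1 = - 5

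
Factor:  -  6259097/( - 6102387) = 3^(-2)*13^1  *  239^( - 1)*2837^(-1 )* 481469^1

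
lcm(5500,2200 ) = 11000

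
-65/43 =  - 2 + 21/43 = - 1.51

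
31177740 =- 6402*(- 4870 ) 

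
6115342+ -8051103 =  - 1935761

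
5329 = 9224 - 3895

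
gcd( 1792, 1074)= 2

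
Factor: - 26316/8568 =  - 43/14= -2^( - 1)*7^ ( - 1) * 43^1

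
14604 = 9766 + 4838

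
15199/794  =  15199/794  =  19.14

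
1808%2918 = 1808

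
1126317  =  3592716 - 2466399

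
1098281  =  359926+738355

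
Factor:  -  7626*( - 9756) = 2^3*3^3 * 31^1*41^1*271^1 = 74399256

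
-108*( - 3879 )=418932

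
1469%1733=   1469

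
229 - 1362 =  - 1133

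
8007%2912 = 2183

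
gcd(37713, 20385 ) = 3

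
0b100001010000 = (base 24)3gg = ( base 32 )22G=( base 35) 1ps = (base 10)2128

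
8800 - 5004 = 3796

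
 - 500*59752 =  - 29876000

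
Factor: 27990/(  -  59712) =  - 2^(-5 )*3^1*5^1 = - 15/32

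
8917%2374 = 1795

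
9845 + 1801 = 11646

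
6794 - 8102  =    -  1308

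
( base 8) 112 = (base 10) 74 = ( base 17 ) 46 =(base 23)35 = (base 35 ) 24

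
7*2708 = 18956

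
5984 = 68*88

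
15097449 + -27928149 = -12830700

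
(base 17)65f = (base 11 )1418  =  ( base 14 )950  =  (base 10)1834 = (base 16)72A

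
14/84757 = 14/84757 = 0.00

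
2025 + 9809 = 11834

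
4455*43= 191565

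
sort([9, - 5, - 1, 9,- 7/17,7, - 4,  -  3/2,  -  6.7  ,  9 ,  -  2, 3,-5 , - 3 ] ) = [ - 6.7, - 5, - 5,-4,  -  3,-2, - 3/2,-1, - 7/17, 3, 7,9, 9,9]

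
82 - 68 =14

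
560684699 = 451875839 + 108808860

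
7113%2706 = 1701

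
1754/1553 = 1754/1553 = 1.13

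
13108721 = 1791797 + 11316924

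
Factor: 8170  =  2^1 * 5^1*19^1 * 43^1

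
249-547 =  - 298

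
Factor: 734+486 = 2^2*5^1*61^1 = 1220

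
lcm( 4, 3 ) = 12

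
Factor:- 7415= - 5^1*1483^1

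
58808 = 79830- 21022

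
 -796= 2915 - 3711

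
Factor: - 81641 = - 7^1 * 107^1*109^1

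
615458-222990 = 392468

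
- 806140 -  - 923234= 117094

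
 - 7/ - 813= 7/813 = 0.01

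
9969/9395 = 9969/9395 = 1.06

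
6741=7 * 963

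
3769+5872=9641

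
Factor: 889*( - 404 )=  - 2^2*7^1*101^1 * 127^1 = - 359156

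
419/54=7 + 41/54 = 7.76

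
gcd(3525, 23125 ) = 25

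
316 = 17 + 299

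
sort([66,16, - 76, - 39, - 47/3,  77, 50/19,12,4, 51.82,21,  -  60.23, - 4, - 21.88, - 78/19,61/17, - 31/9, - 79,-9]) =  [-79, - 76, -60.23 , - 39,-21.88, - 47/3,  -  9, - 78/19, - 4,  -  31/9,50/19, 61/17,4,12 , 16,21,51.82,66, 77 ] 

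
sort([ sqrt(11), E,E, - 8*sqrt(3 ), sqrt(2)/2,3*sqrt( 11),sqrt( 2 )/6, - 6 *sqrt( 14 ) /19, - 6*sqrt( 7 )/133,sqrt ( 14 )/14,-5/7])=[ - 8*sqrt ( 3), - 6*sqrt(14) /19, - 5/7, - 6*sqrt(7 )/133,sqrt(2)/6, sqrt(14)/14 , sqrt(2)/2 , E,E,sqrt( 11 ),3*sqrt ( 11) ] 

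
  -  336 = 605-941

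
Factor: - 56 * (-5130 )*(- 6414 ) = -2^5*3^4 * 5^1 * 7^1*19^1*1069^1 = - 1842613920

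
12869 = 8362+4507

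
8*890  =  7120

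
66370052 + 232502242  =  298872294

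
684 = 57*12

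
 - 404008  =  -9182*44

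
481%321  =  160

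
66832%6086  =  5972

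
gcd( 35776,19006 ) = 1118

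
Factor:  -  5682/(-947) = 6 = 2^1*3^1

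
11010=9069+1941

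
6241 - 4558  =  1683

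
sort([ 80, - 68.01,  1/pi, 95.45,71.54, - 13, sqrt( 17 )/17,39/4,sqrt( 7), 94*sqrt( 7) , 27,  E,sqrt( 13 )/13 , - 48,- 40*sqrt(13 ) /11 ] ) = [ - 68.01, - 48 , - 40*sqrt ( 13)/11, - 13, sqrt( 17 )/17, sqrt( 13 )/13, 1/pi,sqrt( 7 ), E,39/4 , 27, 71.54, 80,95.45,94*sqrt(7 )] 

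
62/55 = 1+7/55 = 1.13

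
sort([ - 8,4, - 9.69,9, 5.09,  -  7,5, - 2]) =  [ - 9.69, - 8, - 7, - 2, 4,5, 5.09, 9]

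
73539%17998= 1547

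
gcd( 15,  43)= 1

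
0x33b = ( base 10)827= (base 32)PR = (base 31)ql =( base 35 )NM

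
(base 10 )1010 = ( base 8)1762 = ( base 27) 1ab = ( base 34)to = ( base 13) 5C9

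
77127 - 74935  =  2192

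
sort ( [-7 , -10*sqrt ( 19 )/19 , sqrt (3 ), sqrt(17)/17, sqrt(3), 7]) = [ - 7,-10*sqrt ( 19)/19, sqrt(17)/17, sqrt( 3 ) , sqrt ( 3), 7 ]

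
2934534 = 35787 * 82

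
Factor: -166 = - 2^1*83^1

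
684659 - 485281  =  199378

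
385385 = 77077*5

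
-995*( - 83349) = 82932255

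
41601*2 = 83202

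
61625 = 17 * 3625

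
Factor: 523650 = 2^1*3^1*5^2* 3491^1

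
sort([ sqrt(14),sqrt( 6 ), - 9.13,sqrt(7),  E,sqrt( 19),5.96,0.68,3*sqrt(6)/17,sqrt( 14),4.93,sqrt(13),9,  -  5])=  [ - 9.13,-5,  3*sqrt(6)/17,0.68, sqrt ( 6), sqrt(7 ),E,  sqrt(13), sqrt( 14 ) , sqrt (14),sqrt (19 ),4.93, 5.96,9 ]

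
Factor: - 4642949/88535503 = -7^(-3)* 359^( - 1)*719^( - 1)*4642949^1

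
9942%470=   72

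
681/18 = 227/6 = 37.83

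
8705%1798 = 1513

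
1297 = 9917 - 8620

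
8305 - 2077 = 6228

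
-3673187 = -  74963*49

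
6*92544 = 555264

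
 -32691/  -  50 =32691/50   =  653.82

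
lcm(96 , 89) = 8544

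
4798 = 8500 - 3702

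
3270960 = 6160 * 531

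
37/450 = 37/450= 0.08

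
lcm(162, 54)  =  162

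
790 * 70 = 55300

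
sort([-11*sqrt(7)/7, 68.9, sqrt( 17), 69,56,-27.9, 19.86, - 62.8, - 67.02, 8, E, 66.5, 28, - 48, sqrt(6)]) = [ - 67.02, - 62.8, - 48,- 27.9, - 11*sqrt( 7)/7,sqrt( 6), E,sqrt( 17),  8, 19.86, 28, 56 , 66.5, 68.9, 69]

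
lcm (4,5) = 20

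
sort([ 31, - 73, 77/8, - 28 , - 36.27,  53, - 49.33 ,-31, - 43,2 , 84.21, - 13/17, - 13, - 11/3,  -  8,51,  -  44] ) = [ - 73, - 49.33, - 44, - 43,-36.27, - 31, - 28, - 13,- 8 , - 11/3,-13/17,  2,  77/8, 31,  51,53, 84.21]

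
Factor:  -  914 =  - 2^1 * 457^1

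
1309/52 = 1309/52  =  25.17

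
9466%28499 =9466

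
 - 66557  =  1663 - 68220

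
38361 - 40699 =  - 2338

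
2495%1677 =818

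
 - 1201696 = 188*( - 6392) 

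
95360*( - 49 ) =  - 4672640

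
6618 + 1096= 7714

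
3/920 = 3/920 = 0.00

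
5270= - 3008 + 8278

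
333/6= 111/2 = 55.50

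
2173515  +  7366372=9539887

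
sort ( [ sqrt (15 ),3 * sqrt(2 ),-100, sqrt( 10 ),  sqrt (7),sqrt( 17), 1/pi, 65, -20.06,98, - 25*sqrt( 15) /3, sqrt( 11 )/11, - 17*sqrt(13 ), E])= [ - 100,-17*sqrt(13), - 25*sqrt(15)/3, - 20.06, sqrt(11)/11, 1/pi, sqrt( 7 ), E, sqrt( 10), sqrt ( 15),sqrt(17 ),3*sqrt ( 2), 65, 98]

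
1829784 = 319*5736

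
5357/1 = 5357= 5357.00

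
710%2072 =710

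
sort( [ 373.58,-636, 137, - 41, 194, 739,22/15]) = [ - 636, - 41,22/15,137, 194, 373.58, 739] 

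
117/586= 117/586 = 0.20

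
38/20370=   19/10185 = 0.00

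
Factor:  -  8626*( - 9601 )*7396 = 612523599496 = 2^3*19^1 *43^2 * 227^1*9601^1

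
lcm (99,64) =6336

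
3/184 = 3/184 = 0.02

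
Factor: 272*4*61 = 66368 = 2^6*17^1*61^1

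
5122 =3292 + 1830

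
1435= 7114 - 5679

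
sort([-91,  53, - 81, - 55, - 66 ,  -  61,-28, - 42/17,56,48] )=[  -  91, - 81, - 66, - 61, - 55, - 28, - 42/17, 48, 53, 56 ]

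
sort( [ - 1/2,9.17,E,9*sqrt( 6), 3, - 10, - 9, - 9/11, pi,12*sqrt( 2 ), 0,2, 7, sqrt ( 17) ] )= [-10 , - 9,-9/11,- 1/2, 0, 2, E,3, pi, sqrt(17), 7,9.17, 12*sqrt( 2 ), 9*sqrt (6 )]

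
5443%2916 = 2527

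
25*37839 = 945975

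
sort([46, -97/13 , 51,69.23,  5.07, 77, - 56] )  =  [ - 56, -97/13, 5.07,46, 51, 69.23,77]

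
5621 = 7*803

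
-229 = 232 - 461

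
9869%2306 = 645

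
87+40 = 127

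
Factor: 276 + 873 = 3^1*383^1 =1149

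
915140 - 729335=185805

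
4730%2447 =2283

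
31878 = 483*66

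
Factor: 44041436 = 2^2*587^1*18757^1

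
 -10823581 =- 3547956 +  - 7275625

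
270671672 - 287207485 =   -  16535813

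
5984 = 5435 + 549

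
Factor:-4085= - 5^1*19^1*43^1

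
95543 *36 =3439548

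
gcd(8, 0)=8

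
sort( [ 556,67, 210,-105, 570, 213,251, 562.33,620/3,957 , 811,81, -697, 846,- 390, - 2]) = [-697, - 390, - 105 , - 2 , 67, 81 , 620/3,210, 213,251, 556,562.33,570,811,  846,957]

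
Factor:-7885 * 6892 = - 54343420 = - 2^2*5^1*19^1 * 83^1*1723^1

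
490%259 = 231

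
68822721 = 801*85921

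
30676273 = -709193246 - -739869519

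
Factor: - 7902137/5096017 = -1301^(-1)*3917^ ( - 1)*7902137^1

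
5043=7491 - 2448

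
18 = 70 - 52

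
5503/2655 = 2 + 193/2655 = 2.07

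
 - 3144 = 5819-8963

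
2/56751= 2/56751 = 0.00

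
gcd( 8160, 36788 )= 68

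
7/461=7/461 = 0.02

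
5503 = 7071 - 1568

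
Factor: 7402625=5^3*59221^1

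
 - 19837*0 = 0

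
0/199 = 0  =  0.00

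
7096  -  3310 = 3786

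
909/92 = 9  +  81/92 = 9.88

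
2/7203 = 2/7203=0.00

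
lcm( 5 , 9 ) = 45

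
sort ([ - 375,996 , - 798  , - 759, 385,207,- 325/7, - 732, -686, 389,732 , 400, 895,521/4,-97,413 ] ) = [ - 798, - 759,-732, - 686, - 375,-97, - 325/7, 521/4,207 , 385 , 389,400,413,732,895,996]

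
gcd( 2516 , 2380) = 68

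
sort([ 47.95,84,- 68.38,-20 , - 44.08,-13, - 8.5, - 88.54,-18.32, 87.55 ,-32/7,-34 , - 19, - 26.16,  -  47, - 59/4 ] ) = [-88.54 ,-68.38, -47, - 44.08, - 34 ,- 26.16,-20, - 19, - 18.32 ,  -  59/4, - 13, - 8.5, - 32/7, 47.95,84, 87.55 ] 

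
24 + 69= 93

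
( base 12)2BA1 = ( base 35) 47G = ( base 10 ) 5161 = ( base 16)1429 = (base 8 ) 12051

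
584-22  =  562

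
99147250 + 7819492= 106966742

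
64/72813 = 64/72813 = 0.00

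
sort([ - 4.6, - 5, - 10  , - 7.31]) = [ - 10 , - 7.31, - 5, -4.6 ] 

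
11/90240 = 11/90240 = 0.00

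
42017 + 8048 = 50065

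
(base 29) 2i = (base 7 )136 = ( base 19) 40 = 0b1001100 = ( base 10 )76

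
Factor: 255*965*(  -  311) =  - 3^1*5^2*17^1*193^1*311^1 = -76529325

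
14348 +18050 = 32398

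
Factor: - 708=-2^2*3^1*59^1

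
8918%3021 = 2876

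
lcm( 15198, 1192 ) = 60792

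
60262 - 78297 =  - 18035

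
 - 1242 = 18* (- 69) 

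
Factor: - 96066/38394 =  - 3^( - 1)*79^(- 1 )* 593^1 = - 593/237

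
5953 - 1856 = 4097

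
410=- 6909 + 7319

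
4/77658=2/38829  =  0.00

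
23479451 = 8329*2819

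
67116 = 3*22372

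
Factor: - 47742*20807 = - 2^1*3^1*73^1*109^1*20807^1 =- 993367794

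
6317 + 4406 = 10723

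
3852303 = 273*14111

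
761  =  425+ 336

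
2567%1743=824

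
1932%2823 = 1932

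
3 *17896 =53688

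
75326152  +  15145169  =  90471321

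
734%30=14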